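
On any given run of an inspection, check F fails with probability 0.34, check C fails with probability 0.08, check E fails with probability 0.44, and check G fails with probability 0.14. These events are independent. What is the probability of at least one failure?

0.70757248

P(none) = (1 − 0.34) × (1 − 0.08) × (1 − 0.44) × (1 − 0.14) = 0.66 × 0.92 × 0.56 × 0.86 = 0.29242752
P(at least one) = 1 − 0.29242752 = 0.70757248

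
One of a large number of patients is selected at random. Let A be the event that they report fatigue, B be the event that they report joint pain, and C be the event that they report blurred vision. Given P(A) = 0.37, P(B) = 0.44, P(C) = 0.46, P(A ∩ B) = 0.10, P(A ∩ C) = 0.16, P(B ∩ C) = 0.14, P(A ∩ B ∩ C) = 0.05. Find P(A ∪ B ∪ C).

P(A ∪ B ∪ C) = 0.37 + 0.44 + 0.46 − 0.10 − 0.16 − 0.14 + 0.05 = 0.92

0.92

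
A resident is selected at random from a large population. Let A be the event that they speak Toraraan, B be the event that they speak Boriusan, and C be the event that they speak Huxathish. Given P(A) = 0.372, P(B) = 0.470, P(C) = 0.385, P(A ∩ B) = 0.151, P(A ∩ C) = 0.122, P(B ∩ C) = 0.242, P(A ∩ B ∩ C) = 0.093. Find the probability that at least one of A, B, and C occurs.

Using inclusion–exclusion:
P(A ∪ B ∪ C) = 0.372 + 0.470 + 0.385 − 0.151 − 0.122 − 0.242 + 0.093 = 0.805

0.805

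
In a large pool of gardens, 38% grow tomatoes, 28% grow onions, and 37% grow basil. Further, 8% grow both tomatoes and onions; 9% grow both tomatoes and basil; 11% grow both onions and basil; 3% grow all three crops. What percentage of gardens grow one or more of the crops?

78%

P(at least one) = 38 + 28 + 37 − 8 − 9 − 11 + 3 = 78%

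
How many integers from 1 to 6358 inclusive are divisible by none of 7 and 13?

5030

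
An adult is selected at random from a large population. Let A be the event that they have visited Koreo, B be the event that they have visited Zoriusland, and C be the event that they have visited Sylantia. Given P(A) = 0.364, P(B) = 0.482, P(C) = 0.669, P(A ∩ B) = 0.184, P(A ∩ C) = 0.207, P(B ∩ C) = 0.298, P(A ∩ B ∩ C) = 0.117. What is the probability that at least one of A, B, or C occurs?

P(A ∪ B ∪ C) = 0.364 + 0.482 + 0.669 − 0.184 − 0.207 − 0.298 + 0.117 = 0.943

0.943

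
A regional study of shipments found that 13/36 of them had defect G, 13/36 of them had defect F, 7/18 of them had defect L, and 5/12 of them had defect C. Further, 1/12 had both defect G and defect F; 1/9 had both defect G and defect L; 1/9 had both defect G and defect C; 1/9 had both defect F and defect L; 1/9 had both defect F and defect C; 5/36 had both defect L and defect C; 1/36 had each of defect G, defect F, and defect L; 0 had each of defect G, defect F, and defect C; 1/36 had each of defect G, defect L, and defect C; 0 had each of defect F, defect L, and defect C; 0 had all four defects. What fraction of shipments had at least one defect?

11/12

P(at least one) = 13/36 + 13/36 + 7/18 + 5/12 − 1/12 − 1/9 − 1/9 − 1/9 − 1/9 − 5/36 + 1/36 + 0 + 1/36 + 0 − 0 = 11/12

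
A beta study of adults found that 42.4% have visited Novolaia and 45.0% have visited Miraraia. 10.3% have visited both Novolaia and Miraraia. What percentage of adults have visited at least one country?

77.1%

P(at least one) = 42.4 + 45.0 − 10.3 = 77.1%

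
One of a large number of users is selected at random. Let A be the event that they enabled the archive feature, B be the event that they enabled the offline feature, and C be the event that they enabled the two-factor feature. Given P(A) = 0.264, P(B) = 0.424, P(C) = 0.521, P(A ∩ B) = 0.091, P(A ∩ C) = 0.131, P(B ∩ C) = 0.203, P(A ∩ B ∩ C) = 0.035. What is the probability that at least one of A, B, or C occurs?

0.819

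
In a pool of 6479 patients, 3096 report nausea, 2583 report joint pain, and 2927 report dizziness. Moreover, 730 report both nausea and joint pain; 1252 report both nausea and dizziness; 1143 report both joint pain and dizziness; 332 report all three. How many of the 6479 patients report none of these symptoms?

|at least one| = 3096 + 2583 + 2927 − 730 − 1252 − 1143 + 332 = 5813
None: 6479 − 5813 = 666

666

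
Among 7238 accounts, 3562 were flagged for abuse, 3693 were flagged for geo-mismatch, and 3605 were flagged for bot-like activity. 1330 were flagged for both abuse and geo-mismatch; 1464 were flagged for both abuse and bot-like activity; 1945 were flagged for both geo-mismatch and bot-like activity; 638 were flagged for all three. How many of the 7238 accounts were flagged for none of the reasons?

479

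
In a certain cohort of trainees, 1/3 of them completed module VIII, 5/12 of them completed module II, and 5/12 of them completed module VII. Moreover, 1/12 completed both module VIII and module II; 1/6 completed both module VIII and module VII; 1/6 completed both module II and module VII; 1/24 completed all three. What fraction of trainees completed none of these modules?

5/24

P(≥1) = 1/3 + 5/12 + 5/12 − 1/12 − 1/6 − 1/6 + 1/24 = 19/24
P(none) = 1 − 19/24 = 5/24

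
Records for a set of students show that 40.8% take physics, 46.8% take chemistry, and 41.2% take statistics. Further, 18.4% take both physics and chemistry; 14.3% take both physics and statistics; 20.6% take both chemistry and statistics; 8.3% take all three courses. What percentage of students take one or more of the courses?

P(≥1) = 40.8 + 46.8 + 41.2 − 18.4 − 14.3 − 20.6 + 8.3 = 83.8%

83.8%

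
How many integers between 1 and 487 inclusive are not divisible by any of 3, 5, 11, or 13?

218

Apply inclusion-exclusion:
floor(487/3) + floor(487/5) + floor(487/11) + floor(487/13) − floor(487/15) − floor(487/33) − floor(487/39) − floor(487/55) − floor(487/65) − floor(487/143) + floor(487/165) + floor(487/195) + floor(487/429) + floor(487/715) − floor(487/2145) = 162 + 97 + 44 + 37 − 32 − 14 − 12 − 8 − 7 − 3 + 2 + 2 + 1 + 0 − 0 = 269
487 − 269 = 218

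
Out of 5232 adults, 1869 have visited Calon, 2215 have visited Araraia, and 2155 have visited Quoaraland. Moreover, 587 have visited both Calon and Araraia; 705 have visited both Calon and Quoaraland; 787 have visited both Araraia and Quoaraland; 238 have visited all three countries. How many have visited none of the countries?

834

|union| = 1869 + 2215 + 2155 − 587 − 705 − 787 + 238 = 4398
None: 5232 − 4398 = 834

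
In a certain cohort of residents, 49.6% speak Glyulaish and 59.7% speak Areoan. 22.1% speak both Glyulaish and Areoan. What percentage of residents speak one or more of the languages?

P(≥1) = 49.6 + 59.7 − 22.1 = 87.2%

87.2%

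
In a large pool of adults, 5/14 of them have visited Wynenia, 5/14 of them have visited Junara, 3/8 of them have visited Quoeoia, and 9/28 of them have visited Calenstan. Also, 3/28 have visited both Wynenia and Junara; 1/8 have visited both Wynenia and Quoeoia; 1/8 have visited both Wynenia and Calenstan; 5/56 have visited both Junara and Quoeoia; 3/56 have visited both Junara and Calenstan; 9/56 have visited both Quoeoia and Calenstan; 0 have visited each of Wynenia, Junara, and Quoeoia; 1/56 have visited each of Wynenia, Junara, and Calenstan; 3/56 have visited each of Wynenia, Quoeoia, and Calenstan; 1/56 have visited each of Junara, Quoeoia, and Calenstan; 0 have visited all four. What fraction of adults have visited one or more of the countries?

47/56

By inclusion-exclusion,
P(union) = 5/14 + 5/14 + 3/8 + 9/28 − 3/28 − 1/8 − 1/8 − 5/56 − 3/56 − 9/56 + 0 + 1/56 + 3/56 + 1/56 − 0 = 47/56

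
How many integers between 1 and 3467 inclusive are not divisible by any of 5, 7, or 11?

2162

By inclusion–exclusion:
⌊3467/5⌋ + ⌊3467/7⌋ + ⌊3467/11⌋ − ⌊3467/35⌋ − ⌊3467/55⌋ − ⌊3467/77⌋ + ⌊3467/385⌋ = 693 + 495 + 315 − 99 − 63 − 45 + 9 = 1305
3467 − 1305 = 2162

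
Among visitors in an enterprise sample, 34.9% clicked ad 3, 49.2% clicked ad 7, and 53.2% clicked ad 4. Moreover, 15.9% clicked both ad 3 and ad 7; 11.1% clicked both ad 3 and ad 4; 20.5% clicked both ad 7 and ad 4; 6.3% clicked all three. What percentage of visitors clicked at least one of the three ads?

96.1%

Apply inclusion-exclusion:
P(≥1) = 34.9 + 49.2 + 53.2 − 15.9 − 11.1 − 20.5 + 6.3 = 96.1%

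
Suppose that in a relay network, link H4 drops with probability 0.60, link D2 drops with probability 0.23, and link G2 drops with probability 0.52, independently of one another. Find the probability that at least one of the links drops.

Since the events are independent, P(none) is the product of the individual non-occurrence probabilities.
P(none) = (1 − 0.60) × (1 − 0.23) × (1 − 0.52) = 0.40 × 0.77 × 0.48 = 0.14784
P(at least one) = 1 − 0.14784 = 0.85216

0.85216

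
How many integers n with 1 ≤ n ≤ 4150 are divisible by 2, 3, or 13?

2874

By inclusion–exclusion:
floor(4150/2) + floor(4150/3) + floor(4150/13) − floor(4150/6) − floor(4150/26) − floor(4150/39) + floor(4150/78) = 2075 + 1383 + 319 − 691 − 159 − 106 + 53 = 2874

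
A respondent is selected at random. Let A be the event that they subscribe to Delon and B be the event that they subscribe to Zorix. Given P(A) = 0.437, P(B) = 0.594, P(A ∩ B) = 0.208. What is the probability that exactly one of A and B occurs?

Using the inclusion–exclusion count for exactly one event:
P(exactly one) = 0.437 + 0.594 − 2·0.208 = 0.615

0.615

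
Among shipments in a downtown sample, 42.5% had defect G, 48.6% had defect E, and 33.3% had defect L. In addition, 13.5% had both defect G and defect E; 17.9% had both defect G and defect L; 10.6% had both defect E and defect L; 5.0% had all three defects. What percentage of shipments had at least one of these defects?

87.4%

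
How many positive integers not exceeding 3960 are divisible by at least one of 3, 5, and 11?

2040

⌊3960/3⌋ + ⌊3960/5⌋ + ⌊3960/11⌋ − ⌊3960/15⌋ − ⌊3960/33⌋ − ⌊3960/55⌋ + ⌊3960/165⌋ = 1320 + 792 + 360 − 264 − 120 − 72 + 24 = 2040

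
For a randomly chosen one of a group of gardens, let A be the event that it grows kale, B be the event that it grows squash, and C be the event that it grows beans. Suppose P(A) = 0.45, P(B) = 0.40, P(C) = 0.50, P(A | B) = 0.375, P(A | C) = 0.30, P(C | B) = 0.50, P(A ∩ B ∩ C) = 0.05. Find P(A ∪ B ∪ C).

0.90

P(A ∩ B) = P(B)·P(A|B) = 0.40 × 0.375 = 0.15
P(A ∩ C) = P(C)·P(A|C) = 0.50 × 0.30 = 0.15
P(B ∩ C) = P(B)·P(C|B) = 0.40 × 0.50 = 0.20
Inclusion–exclusion gives
P(A ∪ B ∪ C) = 0.45 + 0.40 + 0.50 − 0.15 − 0.15 − 0.20 + 0.05 = 0.90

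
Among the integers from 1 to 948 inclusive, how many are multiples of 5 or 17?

⌊948/5⌋ + ⌊948/17⌋ − ⌊948/85⌋ = 189 + 55 − 11 = 233

233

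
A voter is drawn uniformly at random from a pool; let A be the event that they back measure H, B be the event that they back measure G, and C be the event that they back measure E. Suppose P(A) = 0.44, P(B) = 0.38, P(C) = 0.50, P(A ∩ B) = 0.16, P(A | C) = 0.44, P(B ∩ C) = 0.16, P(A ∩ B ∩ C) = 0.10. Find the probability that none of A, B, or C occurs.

0.12

P(A ∩ C) = P(C)·P(A|C) = 0.50 × 0.44 = 0.22
By inclusion–exclusion:
P(A ∪ B ∪ C) = 0.44 + 0.38 + 0.50 − 0.16 − 0.22 − 0.16 + 0.10 = 0.88
P(none) = 1 − 0.88 = 0.12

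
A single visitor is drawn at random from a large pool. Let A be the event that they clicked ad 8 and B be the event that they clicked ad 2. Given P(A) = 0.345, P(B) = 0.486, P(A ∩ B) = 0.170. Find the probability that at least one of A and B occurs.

P(A ∪ B) = 0.345 + 0.486 − 0.170 = 0.661

0.661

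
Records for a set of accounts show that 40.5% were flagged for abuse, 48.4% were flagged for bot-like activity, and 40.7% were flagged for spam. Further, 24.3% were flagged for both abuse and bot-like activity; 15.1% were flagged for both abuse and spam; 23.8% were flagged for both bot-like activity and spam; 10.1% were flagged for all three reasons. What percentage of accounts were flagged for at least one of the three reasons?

76.5%

Inclusion–exclusion gives
P(union) = 40.5 + 48.4 + 40.7 − 24.3 − 15.1 − 23.8 + 10.1 = 76.5%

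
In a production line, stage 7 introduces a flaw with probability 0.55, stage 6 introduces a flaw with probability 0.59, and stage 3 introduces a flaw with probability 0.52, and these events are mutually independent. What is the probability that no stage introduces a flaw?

0.08856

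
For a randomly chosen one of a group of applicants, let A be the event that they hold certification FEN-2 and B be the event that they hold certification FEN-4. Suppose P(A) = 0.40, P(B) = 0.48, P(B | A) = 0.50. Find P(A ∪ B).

0.68

P(A ∩ B) = P(A)·P(B|A) = 0.40 × 0.50 = 0.20
By inclusion–exclusion:
P(A ∪ B) = 0.40 + 0.48 − 0.20 = 0.68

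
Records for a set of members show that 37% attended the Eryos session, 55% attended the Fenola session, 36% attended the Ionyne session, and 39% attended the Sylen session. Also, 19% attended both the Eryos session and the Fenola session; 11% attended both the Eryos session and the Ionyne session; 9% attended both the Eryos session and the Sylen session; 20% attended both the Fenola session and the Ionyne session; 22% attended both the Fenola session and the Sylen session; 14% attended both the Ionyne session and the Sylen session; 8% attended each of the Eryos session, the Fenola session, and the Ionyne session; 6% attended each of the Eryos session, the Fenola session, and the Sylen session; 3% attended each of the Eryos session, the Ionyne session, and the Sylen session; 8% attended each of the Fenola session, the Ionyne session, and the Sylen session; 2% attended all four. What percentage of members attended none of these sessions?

By inclusion-exclusion,
P(union) = 37 + 55 + 36 + 39 − 19 − 11 − 9 − 20 − 22 − 14 + 8 + 6 + 3 + 8 − 2 = 95%
P(none) = 100% − 95% = 5%

5%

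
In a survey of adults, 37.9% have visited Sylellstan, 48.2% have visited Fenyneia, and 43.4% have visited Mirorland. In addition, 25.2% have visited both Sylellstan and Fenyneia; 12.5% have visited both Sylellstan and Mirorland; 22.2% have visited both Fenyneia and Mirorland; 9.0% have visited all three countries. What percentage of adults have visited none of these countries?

21.4%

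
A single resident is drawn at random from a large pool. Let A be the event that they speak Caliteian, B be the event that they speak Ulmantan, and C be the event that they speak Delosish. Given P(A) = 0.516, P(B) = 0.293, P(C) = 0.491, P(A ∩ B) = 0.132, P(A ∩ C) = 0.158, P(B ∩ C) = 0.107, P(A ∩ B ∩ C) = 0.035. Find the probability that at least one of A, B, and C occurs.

0.938

By inclusion-exclusion,
P(A ∪ B ∪ C) = 0.516 + 0.293 + 0.491 − 0.132 − 0.158 − 0.107 + 0.035 = 0.938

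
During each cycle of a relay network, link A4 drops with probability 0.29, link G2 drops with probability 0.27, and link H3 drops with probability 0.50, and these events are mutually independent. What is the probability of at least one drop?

0.74085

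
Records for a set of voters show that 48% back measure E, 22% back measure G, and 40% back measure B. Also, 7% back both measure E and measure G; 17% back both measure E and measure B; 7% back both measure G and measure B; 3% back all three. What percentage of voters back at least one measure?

By inclusion-exclusion,
P(at least one) = 48 + 22 + 40 − 7 − 17 − 7 + 3 = 82%

82%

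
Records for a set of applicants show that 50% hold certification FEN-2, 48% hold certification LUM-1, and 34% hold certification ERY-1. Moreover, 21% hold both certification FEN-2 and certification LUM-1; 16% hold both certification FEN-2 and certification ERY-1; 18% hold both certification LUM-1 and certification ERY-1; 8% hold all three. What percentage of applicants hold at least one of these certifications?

85%

P(at least one) = 50 + 48 + 34 − 21 − 16 − 18 + 8 = 85%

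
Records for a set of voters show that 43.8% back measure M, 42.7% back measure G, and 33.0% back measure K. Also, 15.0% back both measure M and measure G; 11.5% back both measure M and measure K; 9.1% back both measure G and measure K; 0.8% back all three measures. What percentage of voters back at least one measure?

84.7%

By inclusion-exclusion,
P(union) = 43.8 + 42.7 + 33.0 − 15.0 − 11.5 − 9.1 + 0.8 = 84.7%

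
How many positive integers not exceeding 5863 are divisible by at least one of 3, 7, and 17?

2709

⌊5863/3⌋ + ⌊5863/7⌋ + ⌊5863/17⌋ − ⌊5863/21⌋ − ⌊5863/51⌋ − ⌊5863/119⌋ + ⌊5863/357⌋ = 1954 + 837 + 344 − 279 − 114 − 49 + 16 = 2709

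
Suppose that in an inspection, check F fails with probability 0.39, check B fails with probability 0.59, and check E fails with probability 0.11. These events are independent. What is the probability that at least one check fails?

P(none) = (1 − 0.39) × (1 − 0.59) × (1 − 0.11) = 0.61 × 0.41 × 0.89 = 0.222589
P(at least one) = 1 − 0.222589 = 0.777411

0.777411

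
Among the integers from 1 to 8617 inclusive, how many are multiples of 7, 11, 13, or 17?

2783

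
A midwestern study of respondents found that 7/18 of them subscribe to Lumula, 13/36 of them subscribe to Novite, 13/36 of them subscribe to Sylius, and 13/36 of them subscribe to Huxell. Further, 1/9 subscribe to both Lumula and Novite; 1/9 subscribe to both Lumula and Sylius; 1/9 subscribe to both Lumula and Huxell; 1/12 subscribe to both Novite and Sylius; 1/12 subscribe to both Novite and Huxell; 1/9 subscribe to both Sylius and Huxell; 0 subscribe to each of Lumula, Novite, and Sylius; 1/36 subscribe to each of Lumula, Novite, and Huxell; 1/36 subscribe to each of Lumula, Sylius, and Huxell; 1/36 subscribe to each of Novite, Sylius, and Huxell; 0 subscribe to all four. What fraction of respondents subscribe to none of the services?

1/18

Inclusion–exclusion gives
P(≥1) = 7/18 + 13/36 + 13/36 + 13/36 − 1/9 − 1/9 − 1/9 − 1/12 − 1/12 − 1/9 + 0 + 1/36 + 1/36 + 1/36 − 0 = 17/18
P(none) = 1 − 17/18 = 1/18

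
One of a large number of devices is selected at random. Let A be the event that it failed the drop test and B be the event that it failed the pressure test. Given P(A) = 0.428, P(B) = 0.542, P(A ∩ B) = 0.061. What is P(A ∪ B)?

0.909

Inclusion–exclusion gives
P(A ∪ B) = 0.428 + 0.542 − 0.061 = 0.909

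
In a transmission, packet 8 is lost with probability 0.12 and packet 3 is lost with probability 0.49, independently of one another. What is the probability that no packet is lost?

0.4488

P(none) = (1 − 0.12) × (1 − 0.49) = 0.88 × 0.51 = 0.4488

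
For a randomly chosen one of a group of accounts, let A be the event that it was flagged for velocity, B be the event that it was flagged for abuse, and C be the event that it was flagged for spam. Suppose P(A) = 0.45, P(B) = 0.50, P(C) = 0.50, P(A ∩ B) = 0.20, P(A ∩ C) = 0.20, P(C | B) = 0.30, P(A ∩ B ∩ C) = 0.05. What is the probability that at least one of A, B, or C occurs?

P(B ∩ C) = P(B)·P(C|B) = 0.50 × 0.30 = 0.15
By inclusion–exclusion:
P(A ∪ B ∪ C) = 0.45 + 0.50 + 0.50 − 0.20 − 0.20 − 0.15 + 0.05 = 0.95

0.95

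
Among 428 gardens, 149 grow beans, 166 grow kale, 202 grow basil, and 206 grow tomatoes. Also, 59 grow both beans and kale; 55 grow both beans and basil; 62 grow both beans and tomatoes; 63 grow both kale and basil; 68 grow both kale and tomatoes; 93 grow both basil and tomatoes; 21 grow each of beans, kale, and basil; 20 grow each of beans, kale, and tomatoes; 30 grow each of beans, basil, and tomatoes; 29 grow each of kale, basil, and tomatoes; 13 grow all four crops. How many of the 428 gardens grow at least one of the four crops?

410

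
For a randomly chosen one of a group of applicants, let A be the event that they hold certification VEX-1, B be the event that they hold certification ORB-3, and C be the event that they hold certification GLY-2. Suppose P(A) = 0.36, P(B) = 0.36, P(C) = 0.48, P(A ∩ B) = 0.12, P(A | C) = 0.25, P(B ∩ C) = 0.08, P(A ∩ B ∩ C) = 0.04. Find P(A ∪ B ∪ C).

P(A ∩ C) = P(C)·P(A|C) = 0.48 × 0.25 = 0.12
P(A ∪ B ∪ C) = 0.36 + 0.36 + 0.48 − 0.12 − 0.12 − 0.08 + 0.04 = 0.92

0.92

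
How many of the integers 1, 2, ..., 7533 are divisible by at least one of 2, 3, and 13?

By inclusion-exclusion,
floor(7533/2) + floor(7533/3) + floor(7533/13) − floor(7533/6) − floor(7533/26) − floor(7533/39) + floor(7533/78) = 3766 + 2511 + 579 − 1255 − 289 − 193 + 96 = 5215

5215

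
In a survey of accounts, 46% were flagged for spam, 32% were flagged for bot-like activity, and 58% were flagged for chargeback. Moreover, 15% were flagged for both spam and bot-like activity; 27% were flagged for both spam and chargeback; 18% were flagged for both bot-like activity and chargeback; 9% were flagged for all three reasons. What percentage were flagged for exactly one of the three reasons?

43%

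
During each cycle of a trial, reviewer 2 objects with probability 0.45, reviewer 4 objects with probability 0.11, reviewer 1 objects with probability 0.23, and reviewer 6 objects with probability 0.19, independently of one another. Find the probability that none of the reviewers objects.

0.30530115

Since the events are independent, P(none) is the product of the individual non-occurrence probabilities.
P(none) = (1 − 0.45) × (1 − 0.11) × (1 − 0.23) × (1 − 0.19) = 0.55 × 0.89 × 0.77 × 0.81 = 0.30530115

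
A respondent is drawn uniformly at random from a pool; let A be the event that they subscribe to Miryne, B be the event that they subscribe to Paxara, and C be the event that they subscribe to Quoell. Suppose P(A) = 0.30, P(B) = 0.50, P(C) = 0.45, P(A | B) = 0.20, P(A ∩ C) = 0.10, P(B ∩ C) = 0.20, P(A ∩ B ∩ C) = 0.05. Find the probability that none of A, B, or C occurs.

P(A ∩ B) = P(B)·P(A|B) = 0.50 × 0.20 = 0.10
P(A ∪ B ∪ C) = 0.30 + 0.50 + 0.45 − 0.10 − 0.10 − 0.20 + 0.05 = 0.90
P(none) = 1 − 0.90 = 0.10

0.10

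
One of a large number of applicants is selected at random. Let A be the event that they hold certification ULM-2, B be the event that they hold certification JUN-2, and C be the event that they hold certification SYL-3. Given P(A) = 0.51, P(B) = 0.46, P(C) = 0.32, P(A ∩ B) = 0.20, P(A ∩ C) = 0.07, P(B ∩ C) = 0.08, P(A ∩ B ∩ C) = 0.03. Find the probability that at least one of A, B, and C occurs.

0.97

Inclusion–exclusion gives
P(A ∪ B ∪ C) = 0.51 + 0.46 + 0.32 − 0.20 − 0.07 − 0.08 + 0.03 = 0.97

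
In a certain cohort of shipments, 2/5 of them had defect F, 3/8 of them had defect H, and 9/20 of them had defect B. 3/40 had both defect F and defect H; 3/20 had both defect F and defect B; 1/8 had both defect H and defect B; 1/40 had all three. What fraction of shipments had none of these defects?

1/10

Using inclusion–exclusion:
P(union) = 2/5 + 3/8 + 9/20 − 3/40 − 3/20 − 1/8 + 1/40 = 9/10
P(none) = 1 − 9/10 = 1/10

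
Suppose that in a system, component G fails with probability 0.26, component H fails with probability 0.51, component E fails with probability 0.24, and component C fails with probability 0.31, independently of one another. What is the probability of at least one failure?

0.80985256

Since the events are independent, P(none) is the product of the individual non-occurrence probabilities.
P(none) = (1 − 0.26) × (1 − 0.51) × (1 − 0.24) × (1 − 0.31) = 0.74 × 0.49 × 0.76 × 0.69 = 0.19014744
P(at least one) = 1 − 0.19014744 = 0.80985256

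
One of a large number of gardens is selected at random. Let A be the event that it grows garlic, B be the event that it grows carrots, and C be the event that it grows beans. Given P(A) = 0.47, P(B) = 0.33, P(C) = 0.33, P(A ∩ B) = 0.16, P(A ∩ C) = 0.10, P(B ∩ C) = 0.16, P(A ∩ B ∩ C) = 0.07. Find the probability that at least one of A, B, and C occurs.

P(A ∪ B ∪ C) = 0.47 + 0.33 + 0.33 − 0.16 − 0.10 − 0.16 + 0.07 = 0.78

0.78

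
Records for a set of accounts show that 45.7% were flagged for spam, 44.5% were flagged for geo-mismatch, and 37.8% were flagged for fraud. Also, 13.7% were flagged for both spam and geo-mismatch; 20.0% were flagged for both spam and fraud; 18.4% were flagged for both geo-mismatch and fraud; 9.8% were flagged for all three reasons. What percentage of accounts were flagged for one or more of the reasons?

85.7%

P(at least one) = 45.7 + 44.5 + 37.8 − 13.7 − 20.0 − 18.4 + 9.8 = 85.7%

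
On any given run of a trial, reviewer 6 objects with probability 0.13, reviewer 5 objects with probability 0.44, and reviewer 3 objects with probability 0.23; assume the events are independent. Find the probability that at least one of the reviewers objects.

0.624856

P(none) = (1 − 0.13) × (1 − 0.44) × (1 − 0.23) = 0.87 × 0.56 × 0.77 = 0.375144
P(at least one) = 1 − 0.375144 = 0.624856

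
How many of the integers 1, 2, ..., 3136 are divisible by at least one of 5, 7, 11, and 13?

1333

By inclusion-exclusion,
627 + 448 + 285 + 241 − 89 − 57 − 48 − 40 − 34 − 21 + 8 + 6 + 4 + 3 − 0 = 1333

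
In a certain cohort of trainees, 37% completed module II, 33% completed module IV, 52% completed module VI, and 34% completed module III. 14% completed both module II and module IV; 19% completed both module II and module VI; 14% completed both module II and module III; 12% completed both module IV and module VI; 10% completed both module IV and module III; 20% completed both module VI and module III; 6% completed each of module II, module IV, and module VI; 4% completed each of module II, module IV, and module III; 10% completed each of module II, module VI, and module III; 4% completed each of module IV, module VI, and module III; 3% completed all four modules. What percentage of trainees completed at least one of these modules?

By inclusion–exclusion:
P(at least one) = 37 + 33 + 52 + 34 − 14 − 19 − 14 − 12 − 10 − 20 + 6 + 4 + 10 + 4 − 3 = 88%

88%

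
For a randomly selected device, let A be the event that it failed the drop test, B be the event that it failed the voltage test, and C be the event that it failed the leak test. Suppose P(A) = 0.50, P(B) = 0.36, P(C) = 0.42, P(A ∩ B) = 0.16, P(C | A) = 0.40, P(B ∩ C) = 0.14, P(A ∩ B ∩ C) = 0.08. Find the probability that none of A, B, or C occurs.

0.14

P(A ∩ C) = P(A)·P(C|A) = 0.50 × 0.40 = 0.20
Apply inclusion-exclusion:
P(A ∪ B ∪ C) = 0.50 + 0.36 + 0.42 − 0.16 − 0.20 − 0.14 + 0.08 = 0.86
P(none) = 1 − 0.86 = 0.14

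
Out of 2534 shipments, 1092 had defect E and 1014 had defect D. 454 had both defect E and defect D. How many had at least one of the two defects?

By inclusion–exclusion:
N(≥1) = 1092 + 1014 − 454 = 1652

1652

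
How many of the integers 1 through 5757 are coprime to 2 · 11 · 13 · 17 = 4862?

2274

Using inclusion–exclusion:
floor(5757/2) + floor(5757/11) + floor(5757/13) + floor(5757/17) − floor(5757/22) − floor(5757/26) − floor(5757/34) − floor(5757/143) − floor(5757/187) − floor(5757/221) + floor(5757/286) + floor(5757/374) + floor(5757/442) + floor(5757/2431) − floor(5757/4862) = 2878 + 523 + 442 + 338 − 261 − 221 − 169 − 40 − 30 − 26 + 20 + 15 + 13 + 2 − 1 = 3483
5757 − 3483 = 2274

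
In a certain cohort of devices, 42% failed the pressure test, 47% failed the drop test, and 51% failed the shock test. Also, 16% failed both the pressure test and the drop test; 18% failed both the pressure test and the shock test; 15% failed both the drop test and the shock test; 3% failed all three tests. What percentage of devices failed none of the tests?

6%

P(at least one) = 42 + 47 + 51 − 16 − 18 − 15 + 3 = 94%
P(none) = 100% − 94% = 6%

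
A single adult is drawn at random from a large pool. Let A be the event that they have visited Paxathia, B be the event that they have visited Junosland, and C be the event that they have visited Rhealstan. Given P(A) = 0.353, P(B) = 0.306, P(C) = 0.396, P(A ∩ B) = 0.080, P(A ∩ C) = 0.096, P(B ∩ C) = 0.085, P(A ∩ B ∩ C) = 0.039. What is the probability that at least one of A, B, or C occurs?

By inclusion-exclusion,
P(A ∪ B ∪ C) = 0.353 + 0.306 + 0.396 − 0.080 − 0.096 − 0.085 + 0.039 = 0.833

0.833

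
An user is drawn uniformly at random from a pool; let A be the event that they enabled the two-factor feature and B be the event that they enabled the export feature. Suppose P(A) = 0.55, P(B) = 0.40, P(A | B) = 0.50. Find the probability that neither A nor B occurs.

0.25

P(A ∩ B) = P(B)·P(A|B) = 0.40 × 0.50 = 0.20
P(A ∪ B) = 0.55 + 0.40 − 0.20 = 0.75
P(none) = 1 − 0.75 = 0.25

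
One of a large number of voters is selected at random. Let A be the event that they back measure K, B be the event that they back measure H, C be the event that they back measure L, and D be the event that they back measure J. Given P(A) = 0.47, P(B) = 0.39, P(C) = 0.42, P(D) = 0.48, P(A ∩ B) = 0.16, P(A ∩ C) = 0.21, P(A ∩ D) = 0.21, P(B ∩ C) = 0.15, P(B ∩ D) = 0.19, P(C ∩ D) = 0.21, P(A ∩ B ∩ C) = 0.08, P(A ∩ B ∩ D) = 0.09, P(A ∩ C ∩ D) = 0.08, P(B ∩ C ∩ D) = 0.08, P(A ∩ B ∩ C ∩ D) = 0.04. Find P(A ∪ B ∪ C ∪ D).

0.92

Apply inclusion-exclusion:
P(A ∪ B ∪ C ∪ D) = 0.47 + 0.39 + 0.42 + 0.48 − 0.16 − 0.21 − 0.21 − 0.15 − 0.19 − 0.21 + 0.08 + 0.09 + 0.08 + 0.08 − 0.04 = 0.92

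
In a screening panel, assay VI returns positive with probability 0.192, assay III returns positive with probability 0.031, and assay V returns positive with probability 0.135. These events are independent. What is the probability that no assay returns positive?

0.67725348

P(none) = (1 − 0.192) × (1 − 0.031) × (1 − 0.135) = 0.808 × 0.969 × 0.865 = 0.67725348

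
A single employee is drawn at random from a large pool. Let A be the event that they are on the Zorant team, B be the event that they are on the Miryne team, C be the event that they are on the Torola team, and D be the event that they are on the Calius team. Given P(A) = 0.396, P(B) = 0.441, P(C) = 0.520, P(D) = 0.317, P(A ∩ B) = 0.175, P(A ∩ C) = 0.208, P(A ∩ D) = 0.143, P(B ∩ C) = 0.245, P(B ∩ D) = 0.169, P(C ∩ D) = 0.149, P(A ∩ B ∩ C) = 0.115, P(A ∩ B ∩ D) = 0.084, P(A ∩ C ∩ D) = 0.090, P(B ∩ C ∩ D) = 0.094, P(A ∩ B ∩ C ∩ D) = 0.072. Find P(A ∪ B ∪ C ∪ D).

0.896

By inclusion-exclusion,
P(A ∪ B ∪ C ∪ D) = 0.396 + 0.441 + 0.520 + 0.317 − 0.175 − 0.208 − 0.143 − 0.245 − 0.169 − 0.149 + 0.115 + 0.084 + 0.090 + 0.094 − 0.072 = 0.896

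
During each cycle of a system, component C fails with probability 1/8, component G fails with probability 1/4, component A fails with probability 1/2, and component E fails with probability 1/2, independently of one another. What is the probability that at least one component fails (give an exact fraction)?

Since the events are independent, P(none) is the product of the individual non-occurrence probabilities.
P(none) = (1 − 1/8) × (1 − 1/4) × (1 − 1/2) × (1 − 1/2) = 7/8 × 3/4 × 1/2 × 1/2 = 21/128
P(at least one) = 1 − 21/128 = 107/128

107/128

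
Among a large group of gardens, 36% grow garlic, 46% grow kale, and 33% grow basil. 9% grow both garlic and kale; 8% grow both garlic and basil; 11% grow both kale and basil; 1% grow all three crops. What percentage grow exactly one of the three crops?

62%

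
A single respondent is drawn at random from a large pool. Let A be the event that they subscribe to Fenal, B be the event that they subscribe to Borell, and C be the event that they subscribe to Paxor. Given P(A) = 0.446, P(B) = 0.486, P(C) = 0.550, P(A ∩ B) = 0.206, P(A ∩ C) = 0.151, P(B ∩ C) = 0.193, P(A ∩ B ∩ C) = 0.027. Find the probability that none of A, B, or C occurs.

0.041

Apply inclusion-exclusion:
P(A ∪ B ∪ C) = 0.446 + 0.486 + 0.550 − 0.206 − 0.151 − 0.193 + 0.027 = 0.959
P(none) = 1 − 0.959 = 0.041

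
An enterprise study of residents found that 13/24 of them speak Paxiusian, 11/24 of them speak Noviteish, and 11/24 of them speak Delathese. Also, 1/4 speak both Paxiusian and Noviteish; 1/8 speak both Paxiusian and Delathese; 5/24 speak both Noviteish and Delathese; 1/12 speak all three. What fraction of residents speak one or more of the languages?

P(≥1) = 13/24 + 11/24 + 11/24 − 1/4 − 1/8 − 5/24 + 1/12 = 23/24

23/24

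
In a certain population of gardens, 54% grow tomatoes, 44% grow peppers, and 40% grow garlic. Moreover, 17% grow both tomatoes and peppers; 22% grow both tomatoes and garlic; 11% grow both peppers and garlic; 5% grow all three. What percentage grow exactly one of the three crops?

By inclusion–exclusion (exactly-one form):
P(exactly one) = 54 + 44 + 40 − 2·17 − 2·22 − 2·11 + 3·5 = 53%

53%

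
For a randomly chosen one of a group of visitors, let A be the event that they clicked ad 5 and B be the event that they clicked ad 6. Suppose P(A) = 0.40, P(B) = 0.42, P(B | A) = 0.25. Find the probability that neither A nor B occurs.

P(A ∩ B) = P(A)·P(B|A) = 0.40 × 0.25 = 0.10
By inclusion–exclusion:
P(A ∪ B) = 0.40 + 0.42 − 0.10 = 0.72
P(none) = 1 − 0.72 = 0.28

0.28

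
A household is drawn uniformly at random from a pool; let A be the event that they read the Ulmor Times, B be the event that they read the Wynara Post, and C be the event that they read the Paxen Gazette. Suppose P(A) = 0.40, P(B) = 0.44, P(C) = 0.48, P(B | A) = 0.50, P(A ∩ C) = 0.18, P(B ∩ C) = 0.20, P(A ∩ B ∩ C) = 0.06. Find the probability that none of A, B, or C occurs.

P(A ∩ B) = P(A)·P(B|A) = 0.40 × 0.50 = 0.20
By inclusion-exclusion,
P(A ∪ B ∪ C) = 0.40 + 0.44 + 0.48 − 0.20 − 0.18 − 0.20 + 0.06 = 0.80
P(none) = 1 − 0.80 = 0.20

0.20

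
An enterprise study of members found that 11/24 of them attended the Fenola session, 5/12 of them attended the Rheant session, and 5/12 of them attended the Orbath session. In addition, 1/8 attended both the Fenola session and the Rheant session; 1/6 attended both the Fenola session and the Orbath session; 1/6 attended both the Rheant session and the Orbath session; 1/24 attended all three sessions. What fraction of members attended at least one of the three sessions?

7/8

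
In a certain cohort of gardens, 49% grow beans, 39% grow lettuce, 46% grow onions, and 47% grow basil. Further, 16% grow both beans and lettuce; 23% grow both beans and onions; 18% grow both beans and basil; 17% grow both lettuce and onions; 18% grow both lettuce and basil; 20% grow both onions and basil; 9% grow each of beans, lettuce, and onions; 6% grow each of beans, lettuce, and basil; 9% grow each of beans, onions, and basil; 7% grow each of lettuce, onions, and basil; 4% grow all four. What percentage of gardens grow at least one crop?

96%

Apply inclusion-exclusion:
P(≥1) = 49 + 39 + 46 + 47 − 16 − 23 − 18 − 17 − 18 − 20 + 9 + 6 + 9 + 7 − 4 = 96%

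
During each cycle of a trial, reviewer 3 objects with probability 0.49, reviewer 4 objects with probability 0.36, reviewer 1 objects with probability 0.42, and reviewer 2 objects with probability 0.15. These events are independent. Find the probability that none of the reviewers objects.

P(none) = (1 − 0.49) × (1 − 0.36) × (1 − 0.42) × (1 − 0.15) = 0.51 × 0.64 × 0.58 × 0.85 = 0.1609152

0.1609152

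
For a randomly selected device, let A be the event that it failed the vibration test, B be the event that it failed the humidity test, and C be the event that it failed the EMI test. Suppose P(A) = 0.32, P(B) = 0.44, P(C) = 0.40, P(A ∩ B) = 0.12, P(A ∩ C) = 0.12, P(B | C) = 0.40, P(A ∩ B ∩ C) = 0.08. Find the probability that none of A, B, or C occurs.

P(B ∩ C) = P(C)·P(B|C) = 0.40 × 0.40 = 0.16
P(A ∪ B ∪ C) = 0.32 + 0.44 + 0.40 − 0.12 − 0.12 − 0.16 + 0.08 = 0.84
P(none) = 1 − 0.84 = 0.16

0.16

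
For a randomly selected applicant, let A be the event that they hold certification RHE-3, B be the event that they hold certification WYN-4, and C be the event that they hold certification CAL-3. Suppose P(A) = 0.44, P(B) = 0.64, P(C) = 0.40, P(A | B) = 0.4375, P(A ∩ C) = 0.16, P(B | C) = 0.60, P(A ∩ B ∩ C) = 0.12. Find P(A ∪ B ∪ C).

P(A ∩ B) = P(B)·P(A|B) = 0.64 × 0.4375 = 0.28
P(B ∩ C) = P(C)·P(B|C) = 0.40 × 0.60 = 0.24
By inclusion–exclusion:
P(A ∪ B ∪ C) = 0.44 + 0.64 + 0.40 − 0.28 − 0.16 − 0.24 + 0.12 = 0.92

0.92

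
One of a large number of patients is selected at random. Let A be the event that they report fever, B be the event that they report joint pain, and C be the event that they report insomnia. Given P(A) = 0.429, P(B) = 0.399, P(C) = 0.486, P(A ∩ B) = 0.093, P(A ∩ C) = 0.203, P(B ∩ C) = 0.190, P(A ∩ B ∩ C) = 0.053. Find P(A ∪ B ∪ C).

0.881

P(A ∪ B ∪ C) = 0.429 + 0.399 + 0.486 − 0.093 − 0.203 − 0.190 + 0.053 = 0.881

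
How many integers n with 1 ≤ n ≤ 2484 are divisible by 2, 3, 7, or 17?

1816

Using inclusion–exclusion:
floor(2484/2) + floor(2484/3) + floor(2484/7) + floor(2484/17) − floor(2484/6) − floor(2484/14) − floor(2484/34) − floor(2484/21) − floor(2484/51) − floor(2484/119) + floor(2484/42) + floor(2484/102) + floor(2484/238) + floor(2484/357) − floor(2484/714) = 1242 + 828 + 354 + 146 − 414 − 177 − 73 − 118 − 48 − 20 + 59 + 24 + 10 + 6 − 3 = 1816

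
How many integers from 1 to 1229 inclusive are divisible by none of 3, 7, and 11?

639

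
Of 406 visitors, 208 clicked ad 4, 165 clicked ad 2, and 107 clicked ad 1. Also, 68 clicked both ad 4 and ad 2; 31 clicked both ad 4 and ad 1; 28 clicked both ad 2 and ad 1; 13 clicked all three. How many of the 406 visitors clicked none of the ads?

40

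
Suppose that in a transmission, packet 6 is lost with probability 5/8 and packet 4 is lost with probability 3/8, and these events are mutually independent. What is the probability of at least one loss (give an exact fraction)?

P(none) = (1 − 5/8) × (1 − 3/8) = 3/8 × 5/8 = 15/64
P(at least one) = 1 − 15/64 = 49/64

49/64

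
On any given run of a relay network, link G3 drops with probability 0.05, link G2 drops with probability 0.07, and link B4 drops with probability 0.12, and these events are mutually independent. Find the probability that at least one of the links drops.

0.22252

P(none) = (1 − 0.05) × (1 − 0.07) × (1 − 0.12) = 0.95 × 0.93 × 0.88 = 0.77748
P(at least one) = 1 − 0.77748 = 0.22252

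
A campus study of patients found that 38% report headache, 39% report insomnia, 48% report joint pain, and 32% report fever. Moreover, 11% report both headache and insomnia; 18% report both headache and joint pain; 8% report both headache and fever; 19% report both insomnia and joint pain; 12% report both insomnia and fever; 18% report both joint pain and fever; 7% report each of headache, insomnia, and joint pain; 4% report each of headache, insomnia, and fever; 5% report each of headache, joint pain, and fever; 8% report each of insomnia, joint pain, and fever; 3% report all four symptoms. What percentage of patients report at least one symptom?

92%

By inclusion-exclusion,
P(≥1) = 38 + 39 + 48 + 32 − 11 − 18 − 8 − 19 − 12 − 18 + 7 + 4 + 5 + 8 − 3 = 92%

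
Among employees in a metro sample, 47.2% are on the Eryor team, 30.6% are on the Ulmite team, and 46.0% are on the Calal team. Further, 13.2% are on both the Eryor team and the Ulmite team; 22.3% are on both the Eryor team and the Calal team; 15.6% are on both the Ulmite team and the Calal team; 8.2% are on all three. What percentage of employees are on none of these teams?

19.1%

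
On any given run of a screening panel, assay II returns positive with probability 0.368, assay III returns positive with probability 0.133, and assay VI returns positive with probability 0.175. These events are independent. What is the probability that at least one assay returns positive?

0.5479462

P(none) = (1 − 0.368) × (1 − 0.133) × (1 − 0.175) = 0.632 × 0.867 × 0.825 = 0.4520538
P(at least one) = 1 − 0.4520538 = 0.5479462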